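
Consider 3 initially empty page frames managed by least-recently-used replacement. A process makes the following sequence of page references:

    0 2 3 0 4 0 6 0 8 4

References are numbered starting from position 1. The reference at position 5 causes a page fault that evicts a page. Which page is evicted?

pos 1: 0 → miss, frames {0}
pos 2: 2 → miss, frames {0,2}
pos 3: 3 → miss, frames {0,2,3}
pos 4: 0 → hit
pos 5: 4 → miss, evict 2, frames {3,0,4}
At position 5, page 2 is evicted.

2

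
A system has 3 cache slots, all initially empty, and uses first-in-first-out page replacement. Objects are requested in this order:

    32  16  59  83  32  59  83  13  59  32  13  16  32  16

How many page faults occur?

32: miss, frames [32]
16: miss, frames [32, 16]
59: miss, frames [32, 16, 59]
83: miss, evict 32, frames [16, 59, 83]
32: miss, evict 16, frames [59, 83, 32]
59: hit
83: hit
13: miss, evict 59, frames [83, 32, 13]
59: miss, evict 83, frames [32, 13, 59]
32: hit
13: hit
16: miss, evict 32, frames [13, 59, 16]
32: miss, evict 13, frames [59, 16, 32]
16: hit
Page faults: 9.

9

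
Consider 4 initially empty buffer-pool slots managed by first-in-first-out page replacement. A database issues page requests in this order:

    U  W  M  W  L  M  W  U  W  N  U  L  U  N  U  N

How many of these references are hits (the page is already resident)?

U -> fault, frames [U]
W -> fault, frames [U, W]
M -> fault, frames [U, W, M]
W -> hit
L -> fault, frames [U, W, M, L]
M -> hit
W -> hit
U -> hit
W -> hit
N -> fault, evict U, frames [W, M, L, N]
U -> fault, evict W, frames [M, L, N, U]
L -> hit
U -> hit
N -> hit
U -> hit
N -> hit
Hits: 10.

10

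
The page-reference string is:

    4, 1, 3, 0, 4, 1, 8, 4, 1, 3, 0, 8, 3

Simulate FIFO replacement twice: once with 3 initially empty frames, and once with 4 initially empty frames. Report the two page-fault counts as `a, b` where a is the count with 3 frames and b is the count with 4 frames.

9, 10

3 frames: F F F F F F F . . F F . . → 9 faults.
4 frames: F F F F . . F F F F F F . → 10 faults.
10 > 9: adding a frame increased faults — Belady's anomaly.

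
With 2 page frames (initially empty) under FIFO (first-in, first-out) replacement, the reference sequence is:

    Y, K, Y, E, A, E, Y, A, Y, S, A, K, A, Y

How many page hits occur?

5

Y -> miss, frames [Y]
K -> miss, frames [Y, K]
Y -> hit
E -> miss, evict Y, frames [K, E]
A -> miss, evict K, frames [E, A]
E -> hit
Y -> miss, evict E, frames [A, Y]
A -> hit
Y -> hit
S -> miss, evict A, frames [Y, S]
A -> miss, evict Y, frames [S, A]
K -> miss, evict S, frames [A, K]
A -> hit
Y -> miss, evict A, frames [K, Y]
Hits: 5.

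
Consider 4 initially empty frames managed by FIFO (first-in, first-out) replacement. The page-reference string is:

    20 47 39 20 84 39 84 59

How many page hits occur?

20 → miss, frames [20]
47 → miss, frames [20, 47]
39 → miss, frames [20, 47, 39]
20 → hit
84 → miss, frames [20, 47, 39, 84]
39 → hit
84 → hit
59 → miss, evict 20, frames [47, 39, 84, 59]
Hits: 3.

3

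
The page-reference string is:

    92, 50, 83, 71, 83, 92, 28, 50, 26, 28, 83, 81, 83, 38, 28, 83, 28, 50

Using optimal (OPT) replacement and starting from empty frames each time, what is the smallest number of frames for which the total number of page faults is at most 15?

2

f=1: 18 faults
f=2: 13 faults
f=3: 10 faults
f=4: 8 faults
f=5: 8 faults
f=6: 8 faults
f=7: 8 faults
f=8: 8 faults
Smallest f with faults ≤ 15 is 2.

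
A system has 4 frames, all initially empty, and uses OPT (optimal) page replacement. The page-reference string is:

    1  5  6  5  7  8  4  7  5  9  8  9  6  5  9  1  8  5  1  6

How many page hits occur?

11

1 -> fault, frames (1)
5 -> fault, frames (1 5)
6 -> fault, frames (1 5 6)
5 -> hit
7 -> fault, frames (1 5 6 7)
8 -> fault, evict 1, frames (5 6 7 8)
4 -> fault, evict 6, frames (5 7 8 4)
7 -> hit
5 -> hit
9 -> fault, evict 4, frames (5 7 8 9)
8 -> hit
9 -> hit
6 -> fault, evict 7, frames (5 8 9 6)
5 -> hit
9 -> hit
1 -> fault, evict 9, frames (5 8 6 1)
8 -> hit
5 -> hit
1 -> hit
6 -> hit
Hits: 11.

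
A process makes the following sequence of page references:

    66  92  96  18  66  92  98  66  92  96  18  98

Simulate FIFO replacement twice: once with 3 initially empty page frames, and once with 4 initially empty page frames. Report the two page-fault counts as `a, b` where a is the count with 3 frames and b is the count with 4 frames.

9, 10

3 frames: F F F F F F F . . F F . → 9 faults.
4 frames: F F F F . . F F F F F F → 10 faults.
10 > 9: adding a frame increased faults — Belady's anomaly.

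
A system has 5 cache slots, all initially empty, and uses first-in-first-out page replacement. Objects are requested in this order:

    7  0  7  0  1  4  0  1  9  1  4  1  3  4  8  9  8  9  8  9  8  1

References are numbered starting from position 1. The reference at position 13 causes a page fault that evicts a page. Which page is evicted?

7

pos 1: 7 → fault, frames {7}
pos 2: 0 → fault, frames {7,0}
pos 3: 7 → hit
pos 4: 0 → hit
pos 5: 1 → fault, frames {7,0,1}
pos 6: 4 → fault, frames {7,0,1,4}
pos 7: 0 → hit
pos 8: 1 → hit
pos 9: 9 → fault, frames {7,0,1,4,9}
pos 10: 1 → hit
pos 11: 4 → hit
pos 12: 1 → hit
pos 13: 3 → fault, evict 7, frames {0,1,4,9,3}
At position 13, page 7 is evicted.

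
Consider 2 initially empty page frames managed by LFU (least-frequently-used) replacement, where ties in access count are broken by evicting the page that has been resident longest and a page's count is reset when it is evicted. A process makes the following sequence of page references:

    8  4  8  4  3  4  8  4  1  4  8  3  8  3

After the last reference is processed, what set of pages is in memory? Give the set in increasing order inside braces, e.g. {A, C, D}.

8 -> fault, frames (8)
4 -> fault, frames (8 4)
8 -> hit
4 -> hit
3 -> fault, evict 8, frames (4 3)
4 -> hit
8 -> fault, evict 3, frames (4 8)
4 -> hit
1 -> fault, evict 8, frames (4 1)
4 -> hit
8 -> fault, evict 1, frames (4 8)
3 -> fault, evict 8, frames (4 3)
8 -> fault, evict 3, frames (4 8)
3 -> fault, evict 8, frames (4 3)

{3, 4}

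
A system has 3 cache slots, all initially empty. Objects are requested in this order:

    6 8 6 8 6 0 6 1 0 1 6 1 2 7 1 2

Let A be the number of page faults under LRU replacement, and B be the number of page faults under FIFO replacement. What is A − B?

Under LRU: F F . . . F . F . . . . F F . . → 6 faults.
Under FIFO: F F . . . F . F . . F . F F F . → 8 faults.
A − B = 6 − 8 = -2.

-2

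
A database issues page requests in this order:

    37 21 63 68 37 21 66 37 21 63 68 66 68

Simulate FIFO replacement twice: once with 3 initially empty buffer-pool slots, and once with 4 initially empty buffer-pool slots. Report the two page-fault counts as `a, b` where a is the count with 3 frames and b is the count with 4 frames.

3 frames: F F F F F F F . . F F . . → 9 faults.
4 frames: F F F F . . F F F F F F . → 10 faults.
10 > 9: adding a frame increased faults — Belady's anomaly.

9, 10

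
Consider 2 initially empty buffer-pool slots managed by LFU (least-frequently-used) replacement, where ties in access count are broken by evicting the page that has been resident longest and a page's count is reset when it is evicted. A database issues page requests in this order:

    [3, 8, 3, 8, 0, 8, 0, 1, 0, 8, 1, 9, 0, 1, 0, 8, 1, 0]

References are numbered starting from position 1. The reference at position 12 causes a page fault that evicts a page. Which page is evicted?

1

pos 1: 3: fault, frames [3]
pos 2: 8: fault, frames [3, 8]
pos 3: 3: hit
pos 4: 8: hit
pos 5: 0: fault, evict 3, frames [8, 0]
pos 6: 8: hit
pos 7: 0: hit
pos 8: 1: fault, evict 0, frames [8, 1]
pos 9: 0: fault, evict 1, frames [8, 0]
pos 10: 8: hit
pos 11: 1: fault, evict 0, frames [8, 1]
pos 12: 9: fault, evict 1, frames [8, 9]
At position 12, page 1 is evicted.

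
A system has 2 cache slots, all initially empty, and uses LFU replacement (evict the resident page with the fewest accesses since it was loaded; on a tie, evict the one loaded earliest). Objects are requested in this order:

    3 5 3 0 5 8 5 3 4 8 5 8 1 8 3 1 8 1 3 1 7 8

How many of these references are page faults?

3 → fault, frames (3)
5 → fault, frames (3 5)
3 → hit
0 → fault, evict 5, frames (3 0)
5 → fault, evict 0, frames (3 5)
8 → fault, evict 5, frames (3 8)
5 → fault, evict 8, frames (3 5)
3 → hit
4 → fault, evict 5, frames (3 4)
8 → fault, evict 4, frames (3 8)
5 → fault, evict 8, frames (3 5)
8 → fault, evict 5, frames (3 8)
1 → fault, evict 8, frames (3 1)
8 → fault, evict 1, frames (3 8)
3 → hit
1 → fault, evict 8, frames (3 1)
8 → fault, evict 1, frames (3 8)
1 → fault, evict 8, frames (3 1)
3 → hit
1 → hit
7 → fault, evict 1, frames (3 7)
8 → fault, evict 7, frames (3 8)
Page faults: 17.

17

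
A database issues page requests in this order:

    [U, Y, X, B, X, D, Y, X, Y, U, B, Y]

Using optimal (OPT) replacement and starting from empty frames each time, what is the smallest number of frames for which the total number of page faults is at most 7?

f=1: 12 faults
f=2: 8 faults
f=3: 7 faults
f=4: 6 faults
f=5: 5 faults
Smallest f with faults ≤ 7 is 3.

3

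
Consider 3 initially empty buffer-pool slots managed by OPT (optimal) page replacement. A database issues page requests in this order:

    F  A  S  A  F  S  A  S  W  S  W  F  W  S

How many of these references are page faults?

F -> fault, frames [F]
A -> fault, frames [F, A]
S -> fault, frames [F, A, S]
A -> hit
F -> hit
S -> hit
A -> hit
S -> hit
W -> fault, evict A, frames [F, S, W]
S -> hit
W -> hit
F -> hit
W -> hit
S -> hit
Page faults: 4.

4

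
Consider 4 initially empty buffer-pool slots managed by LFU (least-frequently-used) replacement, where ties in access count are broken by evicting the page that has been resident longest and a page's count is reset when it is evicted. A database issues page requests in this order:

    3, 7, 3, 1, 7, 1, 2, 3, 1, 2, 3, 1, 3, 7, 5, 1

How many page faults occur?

5

3 -> miss, frames {3}
7 -> miss, frames {3,7}
3 -> hit
1 -> miss, frames {3,7,1}
7 -> hit
1 -> hit
2 -> miss, frames {3,7,1,2}
3 -> hit
1 -> hit
2 -> hit
3 -> hit
1 -> hit
3 -> hit
7 -> hit
5 -> miss, evict 2, frames {3,7,1,5}
1 -> hit
Page faults: 5.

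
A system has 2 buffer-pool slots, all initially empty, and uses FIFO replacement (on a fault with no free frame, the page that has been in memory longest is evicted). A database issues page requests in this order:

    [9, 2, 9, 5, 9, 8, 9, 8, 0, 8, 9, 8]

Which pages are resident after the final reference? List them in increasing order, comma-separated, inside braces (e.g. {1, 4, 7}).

9 -> miss, frames (9)
2 -> miss, frames (9 2)
9 -> hit
5 -> miss, evict 9, frames (2 5)
9 -> miss, evict 2, frames (5 9)
8 -> miss, evict 5, frames (9 8)
9 -> hit
8 -> hit
0 -> miss, evict 9, frames (8 0)
8 -> hit
9 -> miss, evict 8, frames (0 9)
8 -> miss, evict 0, frames (9 8)

{8, 9}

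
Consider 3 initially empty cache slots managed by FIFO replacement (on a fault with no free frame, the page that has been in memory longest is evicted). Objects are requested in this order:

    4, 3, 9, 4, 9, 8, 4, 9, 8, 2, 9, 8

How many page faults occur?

4 → miss, frames [4]
3 → miss, frames [4, 3]
9 → miss, frames [4, 3, 9]
4 → hit
9 → hit
8 → miss, evict 4, frames [3, 9, 8]
4 → miss, evict 3, frames [9, 8, 4]
9 → hit
8 → hit
2 → miss, evict 9, frames [8, 4, 2]
9 → miss, evict 8, frames [4, 2, 9]
8 → miss, evict 4, frames [2, 9, 8]
Page faults: 8.

8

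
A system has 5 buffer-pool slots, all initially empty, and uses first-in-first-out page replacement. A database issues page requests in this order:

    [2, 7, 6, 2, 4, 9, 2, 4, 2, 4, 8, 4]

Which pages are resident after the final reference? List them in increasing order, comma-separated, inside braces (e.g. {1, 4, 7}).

{4, 6, 7, 8, 9}

2 → miss, frames {2}
7 → miss, frames {2,7}
6 → miss, frames {2,7,6}
2 → hit
4 → miss, frames {2,7,6,4}
9 → miss, frames {2,7,6,4,9}
2 → hit
4 → hit
2 → hit
4 → hit
8 → miss, evict 2, frames {7,6,4,9,8}
4 → hit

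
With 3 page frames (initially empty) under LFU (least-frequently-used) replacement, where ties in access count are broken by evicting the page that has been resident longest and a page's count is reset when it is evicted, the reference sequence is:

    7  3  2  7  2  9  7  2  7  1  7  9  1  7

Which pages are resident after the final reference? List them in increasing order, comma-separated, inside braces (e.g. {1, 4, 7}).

{1, 2, 7}

7: fault, frames (7)
3: fault, frames (7 3)
2: fault, frames (7 3 2)
7: hit
2: hit
9: fault, evict 3, frames (7 2 9)
7: hit
2: hit
7: hit
1: fault, evict 9, frames (7 2 1)
7: hit
9: fault, evict 1, frames (7 2 9)
1: fault, evict 9, frames (7 2 1)
7: hit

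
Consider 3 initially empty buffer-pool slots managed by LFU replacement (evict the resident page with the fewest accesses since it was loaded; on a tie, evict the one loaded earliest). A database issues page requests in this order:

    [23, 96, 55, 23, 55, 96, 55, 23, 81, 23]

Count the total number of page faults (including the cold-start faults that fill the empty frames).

4

23: miss, frames [23]
96: miss, frames [23, 96]
55: miss, frames [23, 96, 55]
23: hit
55: hit
96: hit
55: hit
23: hit
81: miss, evict 96, frames [23, 55, 81]
23: hit
Page faults: 4.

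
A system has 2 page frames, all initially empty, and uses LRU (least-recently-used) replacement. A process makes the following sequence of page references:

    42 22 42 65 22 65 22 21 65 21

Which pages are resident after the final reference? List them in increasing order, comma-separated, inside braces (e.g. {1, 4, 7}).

42 -> fault, frames [42]
22 -> fault, frames [42, 22]
42 -> hit
65 -> fault, evict 22, frames [42, 65]
22 -> fault, evict 42, frames [65, 22]
65 -> hit
22 -> hit
21 -> fault, evict 65, frames [22, 21]
65 -> fault, evict 22, frames [21, 65]
21 -> hit

{21, 65}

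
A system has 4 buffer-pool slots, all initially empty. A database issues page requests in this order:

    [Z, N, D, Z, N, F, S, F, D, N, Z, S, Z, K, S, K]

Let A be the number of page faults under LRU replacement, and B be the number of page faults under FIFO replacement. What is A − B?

Under LRU: F F F . . F F . F . F F . F . . → 9 faults.
Under FIFO: F F F . . F F . . . F . . F . . → 7 faults.
A − B = 9 − 7 = 2.

2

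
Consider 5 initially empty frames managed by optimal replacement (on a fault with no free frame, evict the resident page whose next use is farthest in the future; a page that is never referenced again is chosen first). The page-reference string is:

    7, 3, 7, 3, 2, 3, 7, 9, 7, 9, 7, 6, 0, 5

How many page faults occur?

7 → fault, frames {7}
3 → fault, frames {7,3}
7 → hit
3 → hit
2 → fault, frames {7,3,2}
3 → hit
7 → hit
9 → fault, frames {7,3,2,9}
7 → hit
9 → hit
7 → hit
6 → fault, frames {7,3,2,9,6}
0 → fault, evict 6, frames {7,3,2,9,0}
5 → fault, evict 0, frames {7,3,2,9,5}
Page faults: 7.

7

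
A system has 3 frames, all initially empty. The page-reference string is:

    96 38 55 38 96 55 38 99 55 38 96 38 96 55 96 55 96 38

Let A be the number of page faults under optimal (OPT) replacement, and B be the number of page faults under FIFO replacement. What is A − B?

-2

Under OPT: F F F . . . . F . . F . . . . . . . → 5 faults.
Under FIFO: F F F . . . . F . . F F . F . . . . → 7 faults.
A − B = 5 − 7 = -2.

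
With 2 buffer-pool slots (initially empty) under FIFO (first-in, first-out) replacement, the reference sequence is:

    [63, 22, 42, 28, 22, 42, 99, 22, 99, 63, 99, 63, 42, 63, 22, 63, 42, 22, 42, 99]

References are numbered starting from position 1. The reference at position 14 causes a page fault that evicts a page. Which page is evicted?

pos 1: 63 -> miss, frames (63)
pos 2: 22 -> miss, frames (63 22)
pos 3: 42 -> miss, evict 63, frames (22 42)
pos 4: 28 -> miss, evict 22, frames (42 28)
pos 5: 22 -> miss, evict 42, frames (28 22)
pos 6: 42 -> miss, evict 28, frames (22 42)
pos 7: 99 -> miss, evict 22, frames (42 99)
pos 8: 22 -> miss, evict 42, frames (99 22)
pos 9: 99 -> hit
pos 10: 63 -> miss, evict 99, frames (22 63)
pos 11: 99 -> miss, evict 22, frames (63 99)
pos 12: 63 -> hit
pos 13: 42 -> miss, evict 63, frames (99 42)
pos 14: 63 -> miss, evict 99, frames (42 63)
At position 14, page 99 is evicted.

99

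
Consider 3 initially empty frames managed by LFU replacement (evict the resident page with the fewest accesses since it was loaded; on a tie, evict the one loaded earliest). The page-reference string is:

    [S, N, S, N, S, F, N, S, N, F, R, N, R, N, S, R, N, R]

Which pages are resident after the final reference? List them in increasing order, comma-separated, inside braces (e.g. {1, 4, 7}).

S → fault, frames [S]
N → fault, frames [S, N]
S → hit
N → hit
S → hit
F → fault, frames [S, N, F]
N → hit
S → hit
N → hit
F → hit
R → fault, evict F, frames [S, N, R]
N → hit
R → hit
N → hit
S → hit
R → hit
N → hit
R → hit

{N, R, S}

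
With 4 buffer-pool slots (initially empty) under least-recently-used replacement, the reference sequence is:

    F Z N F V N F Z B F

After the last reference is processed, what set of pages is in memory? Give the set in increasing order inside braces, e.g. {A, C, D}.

{B, F, N, Z}

F -> fault, frames {F}
Z -> fault, frames {F,Z}
N -> fault, frames {F,Z,N}
F -> hit
V -> fault, frames {Z,N,F,V}
N -> hit
F -> hit
Z -> hit
B -> fault, evict V, frames {N,F,Z,B}
F -> hit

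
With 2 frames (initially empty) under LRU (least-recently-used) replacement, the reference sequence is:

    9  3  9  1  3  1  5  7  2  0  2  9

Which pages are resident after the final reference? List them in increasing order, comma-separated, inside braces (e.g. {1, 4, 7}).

{2, 9}

9: miss, frames {9}
3: miss, frames {9,3}
9: hit
1: miss, evict 3, frames {9,1}
3: miss, evict 9, frames {1,3}
1: hit
5: miss, evict 3, frames {1,5}
7: miss, evict 1, frames {5,7}
2: miss, evict 5, frames {7,2}
0: miss, evict 7, frames {2,0}
2: hit
9: miss, evict 0, frames {2,9}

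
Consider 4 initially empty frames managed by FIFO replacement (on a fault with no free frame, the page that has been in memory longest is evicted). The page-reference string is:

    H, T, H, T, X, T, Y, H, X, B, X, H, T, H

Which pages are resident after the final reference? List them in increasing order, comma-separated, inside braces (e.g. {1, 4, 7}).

H → fault, frames (H)
T → fault, frames (H T)
H → hit
T → hit
X → fault, frames (H T X)
T → hit
Y → fault, frames (H T X Y)
H → hit
X → hit
B → fault, evict H, frames (T X Y B)
X → hit
H → fault, evict T, frames (X Y B H)
T → fault, evict X, frames (Y B H T)
H → hit

{B, H, T, Y}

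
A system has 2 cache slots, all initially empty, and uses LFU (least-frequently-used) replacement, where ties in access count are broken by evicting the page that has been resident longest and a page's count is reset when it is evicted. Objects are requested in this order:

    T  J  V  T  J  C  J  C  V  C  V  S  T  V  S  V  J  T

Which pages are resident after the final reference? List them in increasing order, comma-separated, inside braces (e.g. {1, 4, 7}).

T: fault, frames (T)
J: fault, frames (T J)
V: fault, evict T, frames (J V)
T: fault, evict J, frames (V T)
J: fault, evict V, frames (T J)
C: fault, evict T, frames (J C)
J: hit
C: hit
V: fault, evict J, frames (C V)
C: hit
V: hit
S: fault, evict V, frames (C S)
T: fault, evict S, frames (C T)
V: fault, evict T, frames (C V)
S: fault, evict V, frames (C S)
V: fault, evict S, frames (C V)
J: fault, evict V, frames (C J)
T: fault, evict J, frames (C T)

{C, T}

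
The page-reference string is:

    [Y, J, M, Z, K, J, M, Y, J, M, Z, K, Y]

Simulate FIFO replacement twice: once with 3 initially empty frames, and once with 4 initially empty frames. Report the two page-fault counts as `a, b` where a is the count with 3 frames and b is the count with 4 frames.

10, 11

3 frames: F F F F F F F F . . F F . → 10 faults.
4 frames: F F F F F . . F F F F F F → 11 faults.
11 > 10: adding a frame increased faults — Belady's anomaly.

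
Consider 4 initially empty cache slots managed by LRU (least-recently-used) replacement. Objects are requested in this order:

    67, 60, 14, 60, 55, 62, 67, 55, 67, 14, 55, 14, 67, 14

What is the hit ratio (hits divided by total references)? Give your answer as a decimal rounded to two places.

0.50

67 -> fault, frames {67}
60 -> fault, frames {67,60}
14 -> fault, frames {67,60,14}
60 -> hit
55 -> fault, frames {67,14,60,55}
62 -> fault, evict 67, frames {14,60,55,62}
67 -> fault, evict 14, frames {60,55,62,67}
55 -> hit
67 -> hit
14 -> fault, evict 60, frames {62,55,67,14}
55 -> hit
14 -> hit
67 -> hit
14 -> hit
Hits: 7 of 14 references → 7/14 = 0.5000.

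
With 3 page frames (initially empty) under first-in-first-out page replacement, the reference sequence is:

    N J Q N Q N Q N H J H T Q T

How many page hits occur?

9

N: miss, frames [N]
J: miss, frames [N, J]
Q: miss, frames [N, J, Q]
N: hit
Q: hit
N: hit
Q: hit
N: hit
H: miss, evict N, frames [J, Q, H]
J: hit
H: hit
T: miss, evict J, frames [Q, H, T]
Q: hit
T: hit
Hits: 9.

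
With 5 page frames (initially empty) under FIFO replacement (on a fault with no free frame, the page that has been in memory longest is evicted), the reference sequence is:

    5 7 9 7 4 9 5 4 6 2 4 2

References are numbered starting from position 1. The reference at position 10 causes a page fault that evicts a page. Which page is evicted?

5

pos 1: 5 → miss, frames {5}
pos 2: 7 → miss, frames {5,7}
pos 3: 9 → miss, frames {5,7,9}
pos 4: 7 → hit
pos 5: 4 → miss, frames {5,7,9,4}
pos 6: 9 → hit
pos 7: 5 → hit
pos 8: 4 → hit
pos 9: 6 → miss, frames {5,7,9,4,6}
pos 10: 2 → miss, evict 5, frames {7,9,4,6,2}
At position 10, page 5 is evicted.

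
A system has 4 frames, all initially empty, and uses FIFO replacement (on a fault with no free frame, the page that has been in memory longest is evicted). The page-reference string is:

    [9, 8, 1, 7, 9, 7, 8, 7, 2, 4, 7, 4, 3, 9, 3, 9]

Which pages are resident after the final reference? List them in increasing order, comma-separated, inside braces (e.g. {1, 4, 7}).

9 -> fault, frames (9)
8 -> fault, frames (9 8)
1 -> fault, frames (9 8 1)
7 -> fault, frames (9 8 1 7)
9 -> hit
7 -> hit
8 -> hit
7 -> hit
2 -> fault, evict 9, frames (8 1 7 2)
4 -> fault, evict 8, frames (1 7 2 4)
7 -> hit
4 -> hit
3 -> fault, evict 1, frames (7 2 4 3)
9 -> fault, evict 7, frames (2 4 3 9)
3 -> hit
9 -> hit

{2, 3, 4, 9}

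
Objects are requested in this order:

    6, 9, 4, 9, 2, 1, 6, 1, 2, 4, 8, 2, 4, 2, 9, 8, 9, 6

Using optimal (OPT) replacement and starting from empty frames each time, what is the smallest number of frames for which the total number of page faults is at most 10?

f=1: 18 faults
f=2: 13 faults
f=3: 9 faults
f=4: 7 faults
f=5: 6 faults
f=6: 6 faults
Smallest f with faults ≤ 10 is 3.

3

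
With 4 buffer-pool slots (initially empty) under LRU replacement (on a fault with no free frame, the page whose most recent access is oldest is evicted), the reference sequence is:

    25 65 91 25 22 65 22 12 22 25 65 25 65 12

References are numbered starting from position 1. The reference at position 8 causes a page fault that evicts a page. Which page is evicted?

91

pos 1: 25 -> miss, frames {25}
pos 2: 65 -> miss, frames {25,65}
pos 3: 91 -> miss, frames {25,65,91}
pos 4: 25 -> hit
pos 5: 22 -> miss, frames {65,91,25,22}
pos 6: 65 -> hit
pos 7: 22 -> hit
pos 8: 12 -> miss, evict 91, frames {25,65,22,12}
At position 8, page 91 is evicted.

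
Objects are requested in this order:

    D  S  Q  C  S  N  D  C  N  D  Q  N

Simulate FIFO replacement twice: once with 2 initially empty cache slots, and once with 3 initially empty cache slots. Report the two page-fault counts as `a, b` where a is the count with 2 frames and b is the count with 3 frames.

12, 7

2 frames: F F F F F F F F F F F F → 12 faults.
3 frames: F F F F . F F . . . F . → 7 faults.
7 < 12: adding a frame reduced faults, as is typical.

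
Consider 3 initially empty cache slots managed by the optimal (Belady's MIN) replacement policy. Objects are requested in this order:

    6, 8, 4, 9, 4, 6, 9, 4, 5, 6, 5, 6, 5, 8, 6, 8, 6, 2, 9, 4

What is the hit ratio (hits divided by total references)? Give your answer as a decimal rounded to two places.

6 → miss, frames {6}
8 → miss, frames {6,8}
4 → miss, frames {6,8,4}
9 → miss, evict 8, frames {6,4,9}
4 → hit
6 → hit
9 → hit
4 → hit
5 → miss, evict 4, frames {6,9,5}
6 → hit
5 → hit
6 → hit
5 → hit
8 → miss, evict 5, frames {6,9,8}
6 → hit
8 → hit
6 → hit
2 → miss, evict 8, frames {6,9,2}
9 → hit
4 → miss, evict 2, frames {6,9,4}
Hits: 12 of 20 references → 12/20 = 0.6000.

0.60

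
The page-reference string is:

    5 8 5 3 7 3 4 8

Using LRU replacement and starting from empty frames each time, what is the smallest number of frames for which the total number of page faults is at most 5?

5

f=1: 8 faults
f=2: 6 faults
f=3: 6 faults
f=4: 6 faults
f=5: 5 faults
Smallest f with faults ≤ 5 is 5.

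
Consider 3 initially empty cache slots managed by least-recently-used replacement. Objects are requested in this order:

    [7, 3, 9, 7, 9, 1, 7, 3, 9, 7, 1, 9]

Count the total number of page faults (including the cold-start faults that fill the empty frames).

7: fault, frames (7)
3: fault, frames (7 3)
9: fault, frames (7 3 9)
7: hit
9: hit
1: fault, evict 3, frames (7 9 1)
7: hit
3: fault, evict 9, frames (1 7 3)
9: fault, evict 1, frames (7 3 9)
7: hit
1: fault, evict 3, frames (9 7 1)
9: hit
Page faults: 7.

7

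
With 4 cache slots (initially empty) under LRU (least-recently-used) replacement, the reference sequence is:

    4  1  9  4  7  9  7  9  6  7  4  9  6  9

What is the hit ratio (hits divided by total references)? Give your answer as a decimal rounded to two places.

0.64

4 -> fault, frames (4)
1 -> fault, frames (4 1)
9 -> fault, frames (4 1 9)
4 -> hit
7 -> fault, frames (1 9 4 7)
9 -> hit
7 -> hit
9 -> hit
6 -> fault, evict 1, frames (4 7 9 6)
7 -> hit
4 -> hit
9 -> hit
6 -> hit
9 -> hit
Hits: 9 of 14 references → 9/14 = 0.6429.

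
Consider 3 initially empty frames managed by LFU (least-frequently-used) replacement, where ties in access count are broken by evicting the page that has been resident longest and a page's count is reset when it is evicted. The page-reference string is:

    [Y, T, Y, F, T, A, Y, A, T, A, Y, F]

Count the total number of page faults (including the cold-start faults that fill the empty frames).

Y -> miss, frames {Y}
T -> miss, frames {Y,T}
Y -> hit
F -> miss, frames {Y,T,F}
T -> hit
A -> miss, evict F, frames {Y,T,A}
Y -> hit
A -> hit
T -> hit
A -> hit
Y -> hit
F -> miss, evict T, frames {Y,A,F}
Page faults: 5.

5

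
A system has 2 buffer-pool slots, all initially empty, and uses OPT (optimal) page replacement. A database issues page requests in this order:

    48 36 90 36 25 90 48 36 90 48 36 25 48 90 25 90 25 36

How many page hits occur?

8

48 -> miss, frames (48)
36 -> miss, frames (48 36)
90 -> miss, evict 48, frames (36 90)
36 -> hit
25 -> miss, evict 36, frames (90 25)
90 -> hit
48 -> miss, evict 25, frames (90 48)
36 -> miss, evict 48, frames (90 36)
90 -> hit
48 -> miss, evict 90, frames (36 48)
36 -> hit
25 -> miss, evict 36, frames (48 25)
48 -> hit
90 -> miss, evict 48, frames (25 90)
25 -> hit
90 -> hit
25 -> hit
36 -> miss, evict 90, frames (25 36)
Hits: 8.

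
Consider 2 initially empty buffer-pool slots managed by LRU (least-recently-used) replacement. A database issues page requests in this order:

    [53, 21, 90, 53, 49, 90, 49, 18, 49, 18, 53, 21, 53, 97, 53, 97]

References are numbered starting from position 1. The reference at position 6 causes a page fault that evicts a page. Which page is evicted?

pos 1: 53: miss, frames [53]
pos 2: 21: miss, frames [53, 21]
pos 3: 90: miss, evict 53, frames [21, 90]
pos 4: 53: miss, evict 21, frames [90, 53]
pos 5: 49: miss, evict 90, frames [53, 49]
pos 6: 90: miss, evict 53, frames [49, 90]
At position 6, page 53 is evicted.

53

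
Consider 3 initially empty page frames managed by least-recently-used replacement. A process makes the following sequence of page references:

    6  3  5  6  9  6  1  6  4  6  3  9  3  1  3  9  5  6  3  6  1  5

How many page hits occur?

6 → miss, frames [6]
3 → miss, frames [6, 3]
5 → miss, frames [6, 3, 5]
6 → hit
9 → miss, evict 3, frames [5, 6, 9]
6 → hit
1 → miss, evict 5, frames [9, 6, 1]
6 → hit
4 → miss, evict 9, frames [1, 6, 4]
6 → hit
3 → miss, evict 1, frames [4, 6, 3]
9 → miss, evict 4, frames [6, 3, 9]
3 → hit
1 → miss, evict 6, frames [9, 3, 1]
3 → hit
9 → hit
5 → miss, evict 1, frames [3, 9, 5]
6 → miss, evict 3, frames [9, 5, 6]
3 → miss, evict 9, frames [5, 6, 3]
6 → hit
1 → miss, evict 5, frames [3, 6, 1]
5 → miss, evict 3, frames [6, 1, 5]
Hits: 8.

8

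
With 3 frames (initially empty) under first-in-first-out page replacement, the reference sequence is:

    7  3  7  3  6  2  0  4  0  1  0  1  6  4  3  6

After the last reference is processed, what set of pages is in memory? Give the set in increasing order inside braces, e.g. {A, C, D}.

7: fault, frames {7}
3: fault, frames {7,3}
7: hit
3: hit
6: fault, frames {7,3,6}
2: fault, evict 7, frames {3,6,2}
0: fault, evict 3, frames {6,2,0}
4: fault, evict 6, frames {2,0,4}
0: hit
1: fault, evict 2, frames {0,4,1}
0: hit
1: hit
6: fault, evict 0, frames {4,1,6}
4: hit
3: fault, evict 4, frames {1,6,3}
6: hit

{1, 3, 6}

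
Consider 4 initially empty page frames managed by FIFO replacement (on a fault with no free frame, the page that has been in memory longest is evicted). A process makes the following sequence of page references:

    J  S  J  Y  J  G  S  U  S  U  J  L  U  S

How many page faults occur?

J → miss, frames [J]
S → miss, frames [J, S]
J → hit
Y → miss, frames [J, S, Y]
J → hit
G → miss, frames [J, S, Y, G]
S → hit
U → miss, evict J, frames [S, Y, G, U]
S → hit
U → hit
J → miss, evict S, frames [Y, G, U, J]
L → miss, evict Y, frames [G, U, J, L]
U → hit
S → miss, evict G, frames [U, J, L, S]
Page faults: 8.

8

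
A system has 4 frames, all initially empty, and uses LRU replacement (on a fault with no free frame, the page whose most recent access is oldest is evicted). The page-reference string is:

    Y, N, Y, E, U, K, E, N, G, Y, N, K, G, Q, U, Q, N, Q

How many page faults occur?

12

Y -> miss, frames [Y]
N -> miss, frames [Y, N]
Y -> hit
E -> miss, frames [N, Y, E]
U -> miss, frames [N, Y, E, U]
K -> miss, evict N, frames [Y, E, U, K]
E -> hit
N -> miss, evict Y, frames [U, K, E, N]
G -> miss, evict U, frames [K, E, N, G]
Y -> miss, evict K, frames [E, N, G, Y]
N -> hit
K -> miss, evict E, frames [G, Y, N, K]
G -> hit
Q -> miss, evict Y, frames [N, K, G, Q]
U -> miss, evict N, frames [K, G, Q, U]
Q -> hit
N -> miss, evict K, frames [G, U, Q, N]
Q -> hit
Page faults: 12.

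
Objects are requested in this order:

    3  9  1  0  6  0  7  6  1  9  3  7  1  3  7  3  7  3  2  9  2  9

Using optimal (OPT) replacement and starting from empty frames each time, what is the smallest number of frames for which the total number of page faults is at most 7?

5

f=1: 22 faults
f=2: 13 faults
f=3: 10 faults
f=4: 8 faults
f=5: 7 faults
f=6: 7 faults
f=7: 7 faults
Smallest f with faults ≤ 7 is 5.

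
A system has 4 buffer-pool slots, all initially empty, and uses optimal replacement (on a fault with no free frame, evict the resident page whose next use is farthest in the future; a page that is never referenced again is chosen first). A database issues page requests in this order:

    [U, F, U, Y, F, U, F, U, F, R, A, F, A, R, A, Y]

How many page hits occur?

11

U → miss, frames (U)
F → miss, frames (U F)
U → hit
Y → miss, frames (U F Y)
F → hit
U → hit
F → hit
U → hit
F → hit
R → miss, frames (U F Y R)
A → miss, evict U, frames (F Y R A)
F → hit
A → hit
R → hit
A → hit
Y → hit
Hits: 11.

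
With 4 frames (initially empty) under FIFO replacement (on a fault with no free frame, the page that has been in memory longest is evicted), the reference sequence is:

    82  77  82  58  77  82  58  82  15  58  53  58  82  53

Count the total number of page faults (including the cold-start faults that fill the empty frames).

6

82 → miss, frames [82]
77 → miss, frames [82, 77]
82 → hit
58 → miss, frames [82, 77, 58]
77 → hit
82 → hit
58 → hit
82 → hit
15 → miss, frames [82, 77, 58, 15]
58 → hit
53 → miss, evict 82, frames [77, 58, 15, 53]
58 → hit
82 → miss, evict 77, frames [58, 15, 53, 82]
53 → hit
Page faults: 6.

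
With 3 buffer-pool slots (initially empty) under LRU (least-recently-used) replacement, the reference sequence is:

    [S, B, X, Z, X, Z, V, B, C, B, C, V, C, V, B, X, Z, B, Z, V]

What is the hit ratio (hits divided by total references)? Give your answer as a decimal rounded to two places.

S → miss, frames [S]
B → miss, frames [S, B]
X → miss, frames [S, B, X]
Z → miss, evict S, frames [B, X, Z]
X → hit
Z → hit
V → miss, evict B, frames [X, Z, V]
B → miss, evict X, frames [Z, V, B]
C → miss, evict Z, frames [V, B, C]
B → hit
C → hit
V → hit
C → hit
V → hit
B → hit
X → miss, evict C, frames [V, B, X]
Z → miss, evict V, frames [B, X, Z]
B → hit
Z → hit
V → miss, evict X, frames [B, Z, V]
Hits: 10 of 20 references → 10/20 = 0.5000.

0.50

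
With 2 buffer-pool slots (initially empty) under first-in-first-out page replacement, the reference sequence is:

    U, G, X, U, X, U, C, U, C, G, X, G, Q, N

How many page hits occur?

5

U → miss, frames [U]
G → miss, frames [U, G]
X → miss, evict U, frames [G, X]
U → miss, evict G, frames [X, U]
X → hit
U → hit
C → miss, evict X, frames [U, C]
U → hit
C → hit
G → miss, evict U, frames [C, G]
X → miss, evict C, frames [G, X]
G → hit
Q → miss, evict G, frames [X, Q]
N → miss, evict X, frames [Q, N]
Hits: 5.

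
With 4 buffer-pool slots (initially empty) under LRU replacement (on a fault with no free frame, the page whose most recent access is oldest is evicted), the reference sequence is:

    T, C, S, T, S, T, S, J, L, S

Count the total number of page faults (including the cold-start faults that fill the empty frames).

T: miss, frames [T]
C: miss, frames [T, C]
S: miss, frames [T, C, S]
T: hit
S: hit
T: hit
S: hit
J: miss, frames [C, T, S, J]
L: miss, evict C, frames [T, S, J, L]
S: hit
Page faults: 5.

5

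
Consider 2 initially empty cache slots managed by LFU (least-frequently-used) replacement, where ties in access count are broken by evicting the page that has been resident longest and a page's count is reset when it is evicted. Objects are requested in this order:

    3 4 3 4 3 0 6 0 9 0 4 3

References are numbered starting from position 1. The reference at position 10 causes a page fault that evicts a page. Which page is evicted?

9

pos 1: 3 -> fault, frames {3}
pos 2: 4 -> fault, frames {3,4}
pos 3: 3 -> hit
pos 4: 4 -> hit
pos 5: 3 -> hit
pos 6: 0 -> fault, evict 4, frames {3,0}
pos 7: 6 -> fault, evict 0, frames {3,6}
pos 8: 0 -> fault, evict 6, frames {3,0}
pos 9: 9 -> fault, evict 0, frames {3,9}
pos 10: 0 -> fault, evict 9, frames {3,0}
At position 10, page 9 is evicted.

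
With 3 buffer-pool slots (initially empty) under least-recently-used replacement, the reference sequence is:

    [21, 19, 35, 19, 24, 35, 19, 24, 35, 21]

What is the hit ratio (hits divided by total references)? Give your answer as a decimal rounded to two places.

0.50

21 → fault, frames (21)
19 → fault, frames (21 19)
35 → fault, frames (21 19 35)
19 → hit
24 → fault, evict 21, frames (35 19 24)
35 → hit
19 → hit
24 → hit
35 → hit
21 → fault, evict 19, frames (24 35 21)
Hits: 5 of 10 references → 5/10 = 0.5000.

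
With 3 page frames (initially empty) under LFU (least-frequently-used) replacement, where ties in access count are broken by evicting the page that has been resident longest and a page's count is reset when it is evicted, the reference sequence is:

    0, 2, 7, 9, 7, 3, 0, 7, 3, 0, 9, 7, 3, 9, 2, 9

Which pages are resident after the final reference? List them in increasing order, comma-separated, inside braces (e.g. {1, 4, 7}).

0: miss, frames [0]
2: miss, frames [0, 2]
7: miss, frames [0, 2, 7]
9: miss, evict 0, frames [2, 7, 9]
7: hit
3: miss, evict 2, frames [7, 9, 3]
0: miss, evict 9, frames [7, 3, 0]
7: hit
3: hit
0: hit
9: miss, evict 3, frames [7, 0, 9]
7: hit
3: miss, evict 9, frames [7, 0, 3]
9: miss, evict 3, frames [7, 0, 9]
2: miss, evict 9, frames [7, 0, 2]
9: miss, evict 2, frames [7, 0, 9]

{0, 7, 9}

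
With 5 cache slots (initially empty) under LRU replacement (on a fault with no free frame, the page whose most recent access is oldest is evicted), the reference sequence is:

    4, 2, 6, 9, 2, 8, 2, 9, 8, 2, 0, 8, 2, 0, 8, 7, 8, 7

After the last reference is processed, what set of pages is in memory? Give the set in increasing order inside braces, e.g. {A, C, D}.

{0, 2, 7, 8, 9}

4 -> fault, frames {4}
2 -> fault, frames {4,2}
6 -> fault, frames {4,2,6}
9 -> fault, frames {4,2,6,9}
2 -> hit
8 -> fault, frames {4,6,9,2,8}
2 -> hit
9 -> hit
8 -> hit
2 -> hit
0 -> fault, evict 4, frames {6,9,8,2,0}
8 -> hit
2 -> hit
0 -> hit
8 -> hit
7 -> fault, evict 6, frames {9,2,0,8,7}
8 -> hit
7 -> hit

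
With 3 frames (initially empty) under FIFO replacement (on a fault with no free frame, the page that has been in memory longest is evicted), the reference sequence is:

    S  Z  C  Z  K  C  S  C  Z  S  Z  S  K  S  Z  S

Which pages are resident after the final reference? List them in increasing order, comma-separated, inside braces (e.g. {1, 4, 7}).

S: miss, frames {S}
Z: miss, frames {S,Z}
C: miss, frames {S,Z,C}
Z: hit
K: miss, evict S, frames {Z,C,K}
C: hit
S: miss, evict Z, frames {C,K,S}
C: hit
Z: miss, evict C, frames {K,S,Z}
S: hit
Z: hit
S: hit
K: hit
S: hit
Z: hit
S: hit

{K, S, Z}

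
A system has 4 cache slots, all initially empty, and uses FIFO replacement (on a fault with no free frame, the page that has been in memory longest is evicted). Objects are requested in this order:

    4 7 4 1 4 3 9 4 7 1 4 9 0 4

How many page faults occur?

9

4: fault, frames [4]
7: fault, frames [4, 7]
4: hit
1: fault, frames [4, 7, 1]
4: hit
3: fault, frames [4, 7, 1, 3]
9: fault, evict 4, frames [7, 1, 3, 9]
4: fault, evict 7, frames [1, 3, 9, 4]
7: fault, evict 1, frames [3, 9, 4, 7]
1: fault, evict 3, frames [9, 4, 7, 1]
4: hit
9: hit
0: fault, evict 9, frames [4, 7, 1, 0]
4: hit
Page faults: 9.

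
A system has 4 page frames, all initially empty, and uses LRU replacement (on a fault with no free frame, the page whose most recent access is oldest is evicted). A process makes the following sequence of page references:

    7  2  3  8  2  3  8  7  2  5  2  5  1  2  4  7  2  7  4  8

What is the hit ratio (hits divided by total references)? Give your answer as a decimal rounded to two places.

7 -> miss, frames {7}
2 -> miss, frames {7,2}
3 -> miss, frames {7,2,3}
8 -> miss, frames {7,2,3,8}
2 -> hit
3 -> hit
8 -> hit
7 -> hit
2 -> hit
5 -> miss, evict 3, frames {8,7,2,5}
2 -> hit
5 -> hit
1 -> miss, evict 8, frames {7,2,5,1}
2 -> hit
4 -> miss, evict 7, frames {5,1,2,4}
7 -> miss, evict 5, frames {1,2,4,7}
2 -> hit
7 -> hit
4 -> hit
8 -> miss, evict 1, frames {2,7,4,8}
Hits: 11 of 20 references → 11/20 = 0.5500.

0.55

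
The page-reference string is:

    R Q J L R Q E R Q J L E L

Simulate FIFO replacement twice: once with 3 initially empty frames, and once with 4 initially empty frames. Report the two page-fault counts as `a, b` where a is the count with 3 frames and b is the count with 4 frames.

3 frames: F F F F F F F . . F F . . → 9 faults.
4 frames: F F F F . . F F F F F F . → 10 faults.
10 > 9: adding a frame increased faults — Belady's anomaly.

9, 10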